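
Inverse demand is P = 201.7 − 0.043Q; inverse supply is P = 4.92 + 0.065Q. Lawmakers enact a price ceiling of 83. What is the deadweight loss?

20811.62

Competitive equilibrium: 201.7 − 0.043Q = 4.92 + 0.065Q → Q* = 1822.03704, P* = 123.35241.
At the ceiling P = 83, quantity supplied = (83 − 4.92)/0.065 = 1201.23077.
Willingness to pay at Q' = 1201.23077: 201.7 − 0.043·1201.23077 = 150.04708.
ΔQ = 1822.03704 − 1201.23077 = 620.80627; wedge = 150.04708 − 83 = 67.04708.
DWL = ½ × 620.80627 × 67.04708 = 20811.62.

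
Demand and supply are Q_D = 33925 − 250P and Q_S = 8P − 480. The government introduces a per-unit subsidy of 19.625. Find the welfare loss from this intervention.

1492.79

In inverse form: demand P = 135.7 − 0.004Q, supply P = 60 + 0.125Q.
Competitive equilibrium: 135.7 − 0.004Q = 60 + 0.125Q → Q* = 586.8217, P* = 133.3527.
The subsidy lowers effective supply by 19.625: P = 40.375 + 0.125Q.
New quantity: 135.7 − 0.004Q = 40.375 + 0.125Q → Q' = 738.9535.
Overproduction ΔQ = 738.9535 − 586.8217 = 152.1318; wedge = subsidy = 19.625.
Deadweight loss = ½ × 152.1318 × 19.625 = 1492.79.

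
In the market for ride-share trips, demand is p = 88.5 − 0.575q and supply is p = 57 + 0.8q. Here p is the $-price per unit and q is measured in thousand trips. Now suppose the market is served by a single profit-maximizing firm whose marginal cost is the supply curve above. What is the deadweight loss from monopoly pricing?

Competitive equilibrium: 88.5 − 0.575q = 57 + 0.8q → q* = 22.9091, p* = 75.3273.
Marginal revenue: MR = 88.5 − 1.15q. Set MR = MC: 88.5 − 1.15q = 57 + 0.8q → q_m = 16.1538.
Price p_m = 88.5 − 0.575·16.1538 = 79.2116; MC(q_m) = 57 + 0.8·16.1538 = 69.923.
Competitive q* = 22.9091, so Δq = 6.7553; wedge = 79.2116 − 69.923 = 9.2886.
The triangle = ½ × 6.7553 × 9.2886 = $31.37 thousand.

$31.37 thousand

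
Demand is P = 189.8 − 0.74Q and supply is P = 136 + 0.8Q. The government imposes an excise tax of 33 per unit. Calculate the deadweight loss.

Competitive equilibrium: 189.8 − 0.74Q = 136 + 0.8Q → Q* = 34.9351, P* = 163.9481.
With the tax, the buyer price exceeds the seller price by 33: (189.8 − 0.74Q) − (136 + 0.8Q) = 33 → Q' = 13.5065.
ΔQ = 34.9351 − 13.5065 = 21.4286; the wedge equals the tax, 33.
The triangle = ½ × 21.4286 × 33 = 353.57.

353.57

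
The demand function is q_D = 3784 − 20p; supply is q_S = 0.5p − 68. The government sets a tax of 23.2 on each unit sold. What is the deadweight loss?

In inverse form: demand p = 189.2 − 0.05q, supply p = 136 + 2q.
Competitive equilibrium: 189.2 − 0.05q = 136 + 2q → q* = 25.9512, p* = 187.9024.
With the tax, the buyer price exceeds the seller price by 23.2: (189.2 − 0.05q) − (136 + 2q) = 23.2 → q' = 14.6341.
Δq = 25.9512 − 14.6341 = 11.3171; the wedge equals the tax, 23.2.
Welfare loss = ½ × 11.3171 × 23.2 = 131.28.

131.28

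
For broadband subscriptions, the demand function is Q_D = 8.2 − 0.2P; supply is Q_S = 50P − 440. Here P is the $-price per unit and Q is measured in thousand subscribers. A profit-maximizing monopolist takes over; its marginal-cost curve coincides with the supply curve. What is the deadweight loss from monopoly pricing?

In inverse form: demand P = 41 − 5Q, supply P = 8.8 + 0.02Q.
Competitive equilibrium: 41 − 5Q = 8.8 + 0.02Q → Q* = 6.4143, P* = 8.9283.
Marginal revenue: MR = 41 − 10Q. Set MR = MC: 41 − 10Q = 8.8 + 0.02Q → Q_m = 3.2136.
Price P_m = 41 − 5·3.2136 = 24.932; MC(Q_m) = 8.8 + 0.02·3.2136 = 8.8643.
Competitive Q* = 6.4143, so ΔQ = 3.2007; wedge = 24.932 − 8.8643 = 16.0677.
The triangle = ½ × 3.2007 × 16.0677 = $25.71 thousand.

$25.71 thousand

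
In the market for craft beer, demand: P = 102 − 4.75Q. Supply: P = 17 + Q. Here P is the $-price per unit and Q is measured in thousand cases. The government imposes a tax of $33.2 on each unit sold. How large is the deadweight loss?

$95.85 thousand

Competitive equilibrium: 102 − 4.75Q = 17 + Q → Q* = 14.7826, P* = 31.7826.
With the tax, the buyer price exceeds the seller price by 33.2: (102 − 4.75Q) − (17 + Q) = 33.2 → Q' = 9.0087.
ΔQ = 14.7826 − 9.0087 = 5.7739; the wedge equals the tax, 33.2.
Welfare loss = ½ × 5.7739 × 33.2 = $95.85 thousand.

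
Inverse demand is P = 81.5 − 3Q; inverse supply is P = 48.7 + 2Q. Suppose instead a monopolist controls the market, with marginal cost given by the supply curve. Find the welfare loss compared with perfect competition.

Competitive equilibrium: 81.5 − 3Q = 48.7 + 2Q → Q* = 6.56, P* = 61.82.
Marginal revenue: MR = 81.5 − 6Q. Set MR = MC: 81.5 − 6Q = 48.7 + 2Q → Q_m = 4.1.
Price P_m = 81.5 − 3·4.1 = 69.2; MC(Q_m) = 48.7 + 2·4.1 = 56.9.
Competitive Q* = 6.56, so ΔQ = 2.46; wedge = 69.2 − 56.9 = 12.3.
Deadweight loss = ½ × 2.46 × 12.3 = 15.129.

15.129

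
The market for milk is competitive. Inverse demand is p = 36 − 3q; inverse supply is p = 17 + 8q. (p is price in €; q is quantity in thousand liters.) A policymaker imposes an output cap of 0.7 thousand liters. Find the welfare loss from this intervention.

Competitive equilibrium: 36 − 3q = 17 + 8q → q* = 1.7273, p* = 30.8182.
At q = 0.7: demand price = 36 − 3·0.7 = 33.9; supply price = 17 + 8·0.7 = 22.6.
Δq = 1.7273 − 0.7 = 1.0273; wedge = 33.9 − 22.6 = 11.3.
DWL = ½ × 1.0273 × 11.3 = €5.80 thousand.

€5.80 thousand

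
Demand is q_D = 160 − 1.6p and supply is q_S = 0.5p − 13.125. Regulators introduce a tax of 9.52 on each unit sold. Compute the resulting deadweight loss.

In inverse form: demand p = 100 − 0.625q, supply p = 26.25 + 2q.
Competitive equilibrium: 100 − 0.625q = 26.25 + 2q → q* = 28.0952, p* = 82.4405.
With the tax, the buyer price exceeds the seller price by 9.52: (100 − 0.625q) − (26.25 + 2q) = 9.52 → q' = 24.4686.
Δq = 28.0952 − 24.4686 = 3.6266; the wedge equals the tax, 9.52.
Deadweight loss = ½ × 3.6266 × 9.52 = 17.26.

17.26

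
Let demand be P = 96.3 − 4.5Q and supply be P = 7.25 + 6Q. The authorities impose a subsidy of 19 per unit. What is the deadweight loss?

17.19

Competitive equilibrium: 96.3 − 4.5Q = 7.25 + 6Q → Q* = 8.481, P* = 58.1357.
The subsidy lowers effective supply by 19: P = 6Q − 11.75.
New quantity: 96.3 − 4.5Q = 6Q − 11.75 → Q' = 10.2905.
Overproduction ΔQ = 10.2905 − 8.481 = 1.8095; wedge = subsidy = 19.
Deadweight loss = ½ × 1.8095 × 19 = 17.19.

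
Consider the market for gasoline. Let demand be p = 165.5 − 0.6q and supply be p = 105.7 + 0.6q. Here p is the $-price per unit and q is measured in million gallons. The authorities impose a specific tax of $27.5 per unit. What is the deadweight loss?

Competitive equilibrium: 165.5 − 0.6q = 105.7 + 0.6q → q* = 49.8333, p* = 135.6.
With the tax, the buyer price exceeds the seller price by 27.5: (165.5 − 0.6q) − (105.7 + 0.6q) = 27.5 → q' = 26.9167.
Δq = 49.8333 − 26.9167 = 22.9166; the wedge equals the tax, 27.5.
The triangle = ½ × 22.9166 × 27.5 = $315.10 million.

$315.10 million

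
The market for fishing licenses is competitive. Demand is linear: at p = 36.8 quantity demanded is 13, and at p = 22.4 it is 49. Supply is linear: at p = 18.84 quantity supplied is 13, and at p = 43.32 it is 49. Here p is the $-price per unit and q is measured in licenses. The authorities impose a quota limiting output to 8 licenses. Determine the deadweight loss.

$252.63

Demand slope = (22.4 − 36.8)/(49 − 13) = −0.4, so p = 42 − 0.4q.
Supply slope = (43.32 − 18.84)/(49 − 13) = 0.68, so p = 10 + 0.68q.
Competitive equilibrium: 42 − 0.4q = 10 + 0.68q → q* = 29.6296, p* = 30.1481.
At q = 8: demand price = 42 − 0.4·8 = 38.8; supply price = 10 + 0.68·8 = 15.44.
Δq = 29.6296 − 8 = 21.6296; wedge = 38.8 − 15.44 = 23.36.
Welfare loss = ½ × 21.6296 × 23.36 = $252.63.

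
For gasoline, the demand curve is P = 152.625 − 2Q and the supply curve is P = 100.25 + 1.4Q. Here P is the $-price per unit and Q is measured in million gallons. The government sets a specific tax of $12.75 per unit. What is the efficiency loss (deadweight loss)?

Competitive equilibrium: 152.625 − 2Q = 100.25 + 1.4Q → Q* = 15.4044, P* = 121.8162.
With the tax, the buyer price exceeds the seller price by 12.75: (152.625 − 2Q) − (100.25 + 1.4Q) = 12.75 → Q' = 11.6544.
ΔQ = 15.4044 − 11.6544 = 3.75; the wedge equals the tax, 12.75.
DWL = ½ × 3.75 × 12.75 = $23.91 million.

$23.91 million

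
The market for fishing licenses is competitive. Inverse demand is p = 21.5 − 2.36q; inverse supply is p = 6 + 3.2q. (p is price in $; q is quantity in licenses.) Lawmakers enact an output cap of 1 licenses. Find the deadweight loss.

Competitive equilibrium: 21.5 − 2.36q = 6 + 3.2q → q* = 2.7878, p* = 14.9209.
At q = 1: demand price = 21.5 − 2.36·1 = 19.14; supply price = 6 + 3.2·1 = 9.2.
Δq = 2.7878 − 1 = 1.7878; wedge = 19.14 − 9.2 = 9.94.
The triangle = ½ × 1.7878 × 9.94 = $8.89.

$8.89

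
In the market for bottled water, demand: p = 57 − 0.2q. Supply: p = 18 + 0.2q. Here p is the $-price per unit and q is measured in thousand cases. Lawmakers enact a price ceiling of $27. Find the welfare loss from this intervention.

$551.25 thousand

Competitive equilibrium: 57 − 0.2q = 18 + 0.2q → q* = 97.5, p* = 37.5.
At the ceiling p = 27, quantity supplied = (27 − 18)/0.2 = 45.
Willingness to pay at q' = 45: 57 − 0.2·45 = 48.
Δq = 97.5 − 45 = 52.5; wedge = 48 − 27 = 21.
The triangle = ½ × 52.5 × 21 = $551.25 thousand.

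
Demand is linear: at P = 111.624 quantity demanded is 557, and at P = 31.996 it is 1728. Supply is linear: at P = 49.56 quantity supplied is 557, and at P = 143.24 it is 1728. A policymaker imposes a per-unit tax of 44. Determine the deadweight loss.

6540.54

Demand slope = (31.996 − 111.624)/(1728 − 557) = −0.068, so P = 149.5 − 0.068Q.
Supply slope = (143.24 − 49.56)/(1728 − 557) = 0.08, so P = 5 + 0.08Q.
Competitive equilibrium: 149.5 − 0.068Q = 5 + 0.08Q → Q* = 976.3514, P* = 83.1081.
With the tax, the buyer price exceeds the seller price by 44: (149.5 − 0.068Q) − (5 + 0.08Q) = 44 → Q' = 679.0541.
ΔQ = 976.3514 − 679.0541 = 297.2973; the wedge equals the tax, 44.
Deadweight loss = ½ × 297.2973 × 44 = 6540.54.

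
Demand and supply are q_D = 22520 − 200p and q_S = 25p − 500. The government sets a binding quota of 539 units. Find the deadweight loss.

In inverse form: demand p = 112.6 − 0.005q, supply p = 20 + 0.04q.
Competitive equilibrium: 112.6 − 0.005q = 20 + 0.04q → q* = 2057.7778, p* = 102.3111.
At q = 539: demand price = 112.6 − 0.005·539 = 109.905; supply price = 20 + 0.04·539 = 41.56.
Δq = 2057.7778 − 539 = 1518.7778; wedge = 109.905 − 41.56 = 68.345.
Deadweight loss = ½ × 1518.7778 × 68.345 = 51900.43.

51900.43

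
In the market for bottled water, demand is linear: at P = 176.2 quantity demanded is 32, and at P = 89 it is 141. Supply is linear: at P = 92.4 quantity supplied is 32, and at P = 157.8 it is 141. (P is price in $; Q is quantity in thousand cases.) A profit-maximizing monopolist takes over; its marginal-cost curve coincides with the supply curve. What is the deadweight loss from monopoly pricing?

Demand slope = (89 − 176.2)/(141 − 32) = −0.8, so P = 201.8 − 0.8Q.
Supply slope = (157.8 − 92.4)/(141 − 32) = 0.6, so P = 73.2 + 0.6Q.
Competitive equilibrium: 201.8 − 0.8Q = 73.2 + 0.6Q → Q* = 91.8571, P* = 128.3143.
Marginal revenue: MR = 201.8 − 1.6Q. Set MR = MC: 201.8 − 1.6Q = 73.2 + 0.6Q → Q_m = 58.4545.
Price P_m = 201.8 − 0.8·58.4545 = 155.0364; MC(Q_m) = 73.2 + 0.6·58.4545 = 108.2727.
Competitive Q* = 91.8571, so ΔQ = 33.4026; wedge = 155.0364 − 108.2727 = 46.7637.
Deadweight loss = ½ × 33.4026 × 46.7637 = $781.01 thousand.

$781.01 thousand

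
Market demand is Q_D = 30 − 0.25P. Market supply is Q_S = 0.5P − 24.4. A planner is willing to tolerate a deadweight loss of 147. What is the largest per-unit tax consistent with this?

42

In inverse form: demand P = 120 − 4Q, supply P = 48.8 + 2Q.
Competitive equilibrium: 120 − 4Q = 48.8 + 2Q → Q* = 11.8667, P* = 72.5333.
A tax t gives ΔQ = t/6 and wedge t, so DWL = t²/12.
t²/12 = 147 → t² = 1764 → t = 42.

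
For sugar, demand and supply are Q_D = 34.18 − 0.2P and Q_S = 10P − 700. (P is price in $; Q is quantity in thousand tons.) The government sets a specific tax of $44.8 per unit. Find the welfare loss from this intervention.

$196.77 thousand

In inverse form: demand P = 170.9 − 5Q, supply P = 70 + 0.1Q.
Competitive equilibrium: 170.9 − 5Q = 70 + 0.1Q → Q* = 19.7843, P* = 71.9784.
With the tax, the buyer price exceeds the seller price by 44.8: (170.9 − 5Q) − (70 + 0.1Q) = 44.8 → Q' = 11.
ΔQ = 19.7843 − 11 = 8.7843; the wedge equals the tax, 44.8.
The triangle = ½ × 8.7843 × 44.8 = $196.77 thousand.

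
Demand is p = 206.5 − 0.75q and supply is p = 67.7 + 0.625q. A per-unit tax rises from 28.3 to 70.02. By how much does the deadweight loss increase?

Competitive equilibrium: 206.5 − 0.75q = 67.7 + 0.625q → q* = 100.9455, p* = 130.7909.
For a per-unit tax t: Δq = t/1.375, so DWL = ½·t·(t/1.375) = t²/2.75.
At t = 28.3: DWL = 291.233. At t = 70.02: DWL = 1782.837.
Increase = 1782.837 − 291.233 = 1491.60.

1491.60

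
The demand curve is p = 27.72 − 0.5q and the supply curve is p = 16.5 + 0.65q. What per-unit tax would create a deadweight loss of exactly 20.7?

Competitive equilibrium: 27.72 − 0.5q = 16.5 + 0.65q → q* = 9.7565, p* = 22.8417.
A tax t gives Δq = t/1.15 and wedge t, so DWL = t²/2.3.
t²/2.3 = 20.7 → t² = 47.61 → t = 6.9.

6.9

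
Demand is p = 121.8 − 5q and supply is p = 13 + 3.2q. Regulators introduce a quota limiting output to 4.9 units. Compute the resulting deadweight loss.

Competitive equilibrium: 121.8 − 5q = 13 + 3.2q → q* = 13.2683, p* = 55.4585.
At q = 4.9: demand price = 121.8 − 5·4.9 = 97.3; supply price = 13 + 3.2·4.9 = 28.68.
Δq = 13.2683 − 4.9 = 8.3683; wedge = 97.3 − 28.68 = 68.62.
The triangle = ½ × 8.3683 × 68.62 = 287.12.

287.12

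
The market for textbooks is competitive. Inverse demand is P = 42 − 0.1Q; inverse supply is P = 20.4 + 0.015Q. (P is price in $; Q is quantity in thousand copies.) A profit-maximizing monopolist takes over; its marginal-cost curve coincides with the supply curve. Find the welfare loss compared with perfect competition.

$438.84 thousand

Competitive equilibrium: 42 − 0.1Q = 20.4 + 0.015Q → Q* = 187.8261, P* = 23.2174.
Marginal revenue: MR = 42 − 0.2Q. Set MR = MC: 42 − 0.2Q = 20.4 + 0.015Q → Q_m = 100.4651.
Price P_m = 42 − 0.1·100.4651 = 31.9535; MC(Q_m) = 20.4 + 0.015·100.4651 = 21.907.
Competitive Q* = 187.8261, so ΔQ = 87.361; wedge = 31.9535 − 21.907 = 10.0465.
DWL = ½ × 87.361 × 10.0465 = $438.84 thousand.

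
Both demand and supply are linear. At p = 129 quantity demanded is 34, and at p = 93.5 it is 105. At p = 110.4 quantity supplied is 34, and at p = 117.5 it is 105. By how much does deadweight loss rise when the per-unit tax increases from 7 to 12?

Demand slope = (93.5 − 129)/(105 − 34) = −0.5, so p = 146 − 0.5q.
Supply slope = (117.5 − 110.4)/(105 − 34) = 0.1, so p = 107 + 0.1q.
Competitive equilibrium: 146 − 0.5q = 107 + 0.1q → q* = 65, p* = 113.5.
For a per-unit tax t: Δq = t/0.6, so DWL = ½·t·(t/0.6) = t²/1.2.
At t = 7: DWL = 40.833. At t = 12: DWL = 120.
Increase = 120 − 40.833 = 79.17.

79.17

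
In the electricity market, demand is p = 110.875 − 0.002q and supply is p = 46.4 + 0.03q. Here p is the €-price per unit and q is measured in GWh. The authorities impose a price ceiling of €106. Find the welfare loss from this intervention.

€12.70

Competitive equilibrium: 110.875 − 0.002q = 46.4 + 0.03q → q* = 2014.8438, p* = 106.8453.
At the ceiling p = 106, quantity supplied = (106 − 46.4)/0.03 = 1986.6667.
Willingness to pay at q' = 1986.6667: 110.875 − 0.002·1986.6667 = 106.9017.
Δq = 2014.8438 − 1986.6667 = 28.1771; wedge = 106.9017 − 106 = 0.9017.
The triangle = ½ × 28.1771 × 0.9017 = €12.70.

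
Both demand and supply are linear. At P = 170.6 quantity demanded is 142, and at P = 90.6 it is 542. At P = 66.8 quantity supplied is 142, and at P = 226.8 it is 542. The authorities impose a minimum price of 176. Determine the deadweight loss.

Demand slope = (90.6 − 170.6)/(542 − 142) = −0.2, so P = 199 − 0.2Q.
Supply slope = (226.8 − 66.8)/(542 − 142) = 0.4, so P = 10 + 0.4Q.
Competitive equilibrium: 199 − 0.2Q = 10 + 0.4Q → Q* = 315, P* = 136.
At the floor P = 176, quantity demanded = (199 − 176)/0.2 = 115.
Sellers' marginal cost at Q' = 115: 10 + 0.4·115 = 56.
ΔQ = 315 − 115 = 200; wedge = 176 − 56 = 120.
DWL = ½ × 200 × 120 = 12000.

12000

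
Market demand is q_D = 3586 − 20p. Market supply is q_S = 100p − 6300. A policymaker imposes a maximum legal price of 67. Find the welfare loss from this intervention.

In inverse form: demand p = 179.3 − 0.05q, supply p = 63 + 0.01q.
Competitive equilibrium: 179.3 − 0.05q = 63 + 0.01q → q* = 1938.3333, p* = 82.3833.
At the ceiling p = 67, quantity supplied = (67 − 63)/0.01 = 400.
Willingness to pay at q' = 400: 179.3 − 0.05·400 = 159.3.
Δq = 1938.3333 − 400 = 1538.3333; wedge = 159.3 − 67 = 92.3.
DWL = ½ × 1538.3333 × 92.3 = 70994.08.

70994.08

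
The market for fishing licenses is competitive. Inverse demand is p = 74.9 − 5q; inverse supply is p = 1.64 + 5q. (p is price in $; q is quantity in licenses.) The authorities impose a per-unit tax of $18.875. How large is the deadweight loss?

$17.81

Competitive equilibrium: 74.9 − 5q = 1.64 + 5q → q* = 7.326, p* = 38.27.
With the tax, the buyer price exceeds the seller price by 18.875: (74.9 − 5q) − (1.64 + 5q) = 18.875 → q' = 5.4385.
Δq = 7.326 − 5.4385 = 1.8875; the wedge equals the tax, 18.875.
The triangle = ½ × 1.8875 × 18.875 = $17.81.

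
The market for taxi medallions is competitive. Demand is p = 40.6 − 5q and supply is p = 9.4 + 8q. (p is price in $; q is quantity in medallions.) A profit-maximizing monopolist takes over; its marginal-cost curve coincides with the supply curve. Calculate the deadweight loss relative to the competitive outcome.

$2.89

Competitive equilibrium: 40.6 − 5q = 9.4 + 8q → q* = 2.4, p* = 28.6.
Marginal revenue: MR = 40.6 − 10q. Set MR = MC: 40.6 − 10q = 9.4 + 8q → q_m = 1.7333.
Price p_m = 40.6 − 5·1.7333 = 31.9335; MC(q_m) = 9.4 + 8·1.7333 = 23.2664.
Competitive q* = 2.4, so Δq = 0.6667; wedge = 31.9335 − 23.2664 = 8.6671.
The triangle = ½ × 0.6667 × 8.6671 = $2.89.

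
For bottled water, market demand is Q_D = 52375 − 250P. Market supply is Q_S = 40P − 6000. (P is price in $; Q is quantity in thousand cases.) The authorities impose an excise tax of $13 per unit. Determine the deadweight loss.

$2913.79 thousand

In inverse form: demand P = 209.5 − 0.004Q, supply P = 150 + 0.025Q.
Competitive equilibrium: 209.5 − 0.004Q = 150 + 0.025Q → Q* = 2051.7241, P* = 201.2931.
With the tax, the buyer price exceeds the seller price by 13: (209.5 − 0.004Q) − (150 + 0.025Q) = 13 → Q' = 1603.4483.
ΔQ = 2051.7241 − 1603.4483 = 448.2758; the wedge equals the tax, 13.
Deadweight loss = ½ × 448.2758 × 13 = $2913.79 thousand.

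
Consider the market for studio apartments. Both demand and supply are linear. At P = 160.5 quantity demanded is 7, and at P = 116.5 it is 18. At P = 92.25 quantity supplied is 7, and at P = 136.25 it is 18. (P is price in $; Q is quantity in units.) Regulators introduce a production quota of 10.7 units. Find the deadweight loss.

Demand slope = (116.5 − 160.5)/(18 − 7) = −4, so P = 188.5 − 4Q.
Supply slope = (136.25 − 92.25)/(18 − 7) = 4, so P = 64.25 + 4Q.
Competitive equilibrium: 188.5 − 4Q = 64.25 + 4Q → Q* = 15.5313, P* = 126.375.
At Q = 10.7: demand price = 188.5 − 4·10.7 = 145.7; supply price = 64.25 + 4·10.7 = 107.05.
ΔQ = 15.5313 − 10.7 = 4.8313; wedge = 145.7 − 107.05 = 38.65.
DWL = ½ × 4.8313 × 38.65 = $93.36.

$93.36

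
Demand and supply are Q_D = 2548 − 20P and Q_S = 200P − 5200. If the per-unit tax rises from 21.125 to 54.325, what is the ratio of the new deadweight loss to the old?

In inverse form: demand P = 127.4 − 0.05Q, supply P = 26 + 0.005Q.
Competitive equilibrium: 127.4 − 0.05Q = 26 + 0.005Q → Q* = 1843.6364, P* = 35.2182.
For a per-unit tax t: ΔQ = t/0.055, so DWL = ½·t·(t/0.055) = t²/0.11.
At t = 21.125: DWL = 4056.960. At t = 54.325: DWL = 26829.142.
Ratio = (54.325/21.125)² = 6.613.

6.613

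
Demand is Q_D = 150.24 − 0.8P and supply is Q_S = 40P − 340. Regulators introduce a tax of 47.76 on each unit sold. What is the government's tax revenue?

In inverse form: demand P = 187.8 − 1.25Q, supply P = 8.5 + 0.025Q.
Competitive equilibrium: 187.8 − 1.25Q = 8.5 + 0.025Q → Q* = 140.6275, P* = 12.0157.
With the tax, the buyer price exceeds the seller price by 47.76: (187.8 − 1.25Q) − (8.5 + 0.025Q) = 47.76 → Q' = 103.1686.
Tax revenue = 47.76 × 103.1686 = 4927.33.

4927.33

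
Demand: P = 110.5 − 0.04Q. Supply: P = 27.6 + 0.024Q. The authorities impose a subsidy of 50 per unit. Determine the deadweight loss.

19531.25

Competitive equilibrium: 110.5 − 0.04Q = 27.6 + 0.024Q → Q* = 1295.3125, P* = 58.6875.
The subsidy lowers effective supply by 50: P = 0.024Q − 22.4.
New quantity: 110.5 − 0.04Q = 0.024Q − 22.4 → Q' = 2076.5625.
Overproduction ΔQ = 2076.5625 − 1295.3125 = 781.25; wedge = subsidy = 50.
DWL = ½ × 781.25 × 50 = 19531.25.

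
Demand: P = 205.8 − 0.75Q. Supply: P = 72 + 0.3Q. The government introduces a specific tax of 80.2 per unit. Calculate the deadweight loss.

Competitive equilibrium: 205.8 − 0.75Q = 72 + 0.3Q → Q* = 127.4286, P* = 110.2286.
With the tax, the buyer price exceeds the seller price by 80.2: (205.8 − 0.75Q) − (72 + 0.3Q) = 80.2 → Q' = 51.0476.
ΔQ = 127.4286 − 51.0476 = 76.381; the wedge equals the tax, 80.2.
Welfare loss = ½ × 76.381 × 80.2 = 3062.88.

3062.88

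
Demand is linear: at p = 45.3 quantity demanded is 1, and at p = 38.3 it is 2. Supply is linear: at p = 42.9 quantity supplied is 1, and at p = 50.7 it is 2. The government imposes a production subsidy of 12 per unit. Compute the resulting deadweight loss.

4.86

Demand slope = (38.3 − 45.3)/(2 − 1) = −7, so p = 52.3 − 7q.
Supply slope = (50.7 − 42.9)/(2 − 1) = 7.8, so p = 35.1 + 7.8q.
Competitive equilibrium: 52.3 − 7q = 35.1 + 7.8q → q* = 1.1622, p* = 44.1649.
The subsidy lowers effective supply by 12: p = 23.1 + 7.8q.
New quantity: 52.3 − 7q = 23.1 + 7.8q → q' = 1.973.
Overproduction Δq = 1.973 − 1.1622 = 0.8108; wedge = subsidy = 12.
Deadweight loss = ½ × 0.8108 × 12 = 4.86.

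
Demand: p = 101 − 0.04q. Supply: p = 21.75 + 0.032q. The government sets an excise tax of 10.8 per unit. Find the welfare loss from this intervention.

810

Competitive equilibrium: 101 − 0.04q = 21.75 + 0.032q → q* = 1100.6944, p* = 56.9722.
With the tax, the buyer price exceeds the seller price by 10.8: (101 − 0.04q) − (21.75 + 0.032q) = 10.8 → q' = 950.6944.
Δq = 1100.6944 − 950.6944 = 150; the wedge equals the tax, 10.8.
Deadweight loss = ½ × 150 × 10.8 = 810.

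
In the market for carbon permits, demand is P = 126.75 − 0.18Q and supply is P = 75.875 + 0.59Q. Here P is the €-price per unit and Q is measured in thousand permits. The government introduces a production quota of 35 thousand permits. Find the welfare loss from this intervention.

Competitive equilibrium: 126.75 − 0.18Q = 75.875 + 0.59Q → Q* = 66.0714, P* = 114.8571.
At Q = 35: demand price = 126.75 − 0.18·35 = 120.45; supply price = 75.875 + 0.59·35 = 96.525.
ΔQ = 66.0714 − 35 = 31.0714; wedge = 120.45 − 96.525 = 23.925.
Deadweight loss = ½ × 31.0714 × 23.925 = €371.69 thousand.

€371.69 thousand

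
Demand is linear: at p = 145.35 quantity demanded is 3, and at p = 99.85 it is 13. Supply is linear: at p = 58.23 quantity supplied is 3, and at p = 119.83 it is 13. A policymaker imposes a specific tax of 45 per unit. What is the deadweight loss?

94.54

Demand slope = (99.85 − 145.35)/(13 − 3) = −4.55, so p = 159 − 4.55q.
Supply slope = (119.83 − 58.23)/(13 − 3) = 6.16, so p = 39.75 + 6.16q.
Competitive equilibrium: 159 − 4.55q = 39.75 + 6.16q → q* = 11.1345, p* = 108.3382.
With the tax, the buyer price exceeds the seller price by 45: (159 − 4.55q) − (39.75 + 6.16q) = 45 → q' = 6.9328.
Δq = 11.1345 − 6.9328 = 4.2017; the wedge equals the tax, 45.
Welfare loss = ½ × 4.2017 × 45 = 94.54.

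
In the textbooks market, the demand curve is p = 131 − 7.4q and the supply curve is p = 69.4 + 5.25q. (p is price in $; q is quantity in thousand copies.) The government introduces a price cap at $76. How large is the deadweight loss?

Competitive equilibrium: 131 − 7.4q = 69.4 + 5.25q → q* = 4.8696, p* = 94.9652.
At the ceiling p = 76, quantity supplied = (76 − 69.4)/5.25 = 1.2571.
Willingness to pay at q' = 1.2571: 131 − 7.4·1.2571 = 121.6975.
Δq = 4.8696 − 1.2571 = 3.6125; wedge = 121.6975 − 76 = 45.6975.
Deadweight loss = ½ × 3.6125 × 45.6975 = $82.54 thousand.

$82.54 thousand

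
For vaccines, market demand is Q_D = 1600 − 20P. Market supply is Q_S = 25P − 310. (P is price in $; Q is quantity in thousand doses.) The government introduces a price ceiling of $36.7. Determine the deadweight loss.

In inverse form: demand P = 80 − 0.05Q, supply P = 12.4 + 0.04Q.
Competitive equilibrium: 80 − 0.05Q = 12.4 + 0.04Q → Q* = 751.1111, P* = 42.4444.
At the ceiling P = 36.7, quantity supplied = (36.7 − 12.4)/0.04 = 607.5.
Willingness to pay at Q' = 607.5: 80 − 0.05·607.5 = 49.625.
ΔQ = 751.1111 − 607.5 = 143.6111; wedge = 49.625 − 36.7 = 12.925.
The triangle = ½ × 143.6111 × 12.925 = $928.09 thousand.

$928.09 thousand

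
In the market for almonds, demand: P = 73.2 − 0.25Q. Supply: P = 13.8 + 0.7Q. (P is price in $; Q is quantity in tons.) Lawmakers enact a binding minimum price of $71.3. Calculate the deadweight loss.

$1433.03

Competitive equilibrium: 73.2 − 0.25Q = 13.8 + 0.7Q → Q* = 62.5263, P* = 57.5684.
At the floor P = 71.3, quantity demanded = (73.2 − 71.3)/0.25 = 7.6.
Sellers' marginal cost at Q' = 7.6: 13.8 + 0.7·7.6 = 19.12.
ΔQ = 62.5263 − 7.6 = 54.9263; wedge = 71.3 − 19.12 = 52.18.
DWL = ½ × 54.9263 × 52.18 = $1433.03.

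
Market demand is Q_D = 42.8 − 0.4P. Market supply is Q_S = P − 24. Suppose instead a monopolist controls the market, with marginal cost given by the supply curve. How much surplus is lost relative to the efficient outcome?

170.86

In inverse form: demand P = 107 − 2.5Q, supply P = 24 + Q.
Competitive equilibrium: 107 − 2.5Q = 24 + Q → Q* = 23.7143, P* = 47.7143.
Marginal revenue: MR = 107 − 5Q. Set MR = MC: 107 − 5Q = 24 + Q → Q_m = 13.8333.
Price P_m = 107 − 2.5·13.8333 = 72.4168; MC(Q_m) = 24 + 1·13.8333 = 37.8333.
Competitive Q* = 23.7143, so ΔQ = 9.881; wedge = 72.4168 − 37.8333 = 34.5835.
DWL = ½ × 9.881 × 34.5835 = 170.86.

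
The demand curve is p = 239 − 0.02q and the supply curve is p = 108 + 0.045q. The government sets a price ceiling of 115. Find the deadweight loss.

112416.33

Competitive equilibrium: 239 − 0.02q = 108 + 0.045q → q* = 2015.384615, p* = 198.692308.
At the ceiling p = 115, quantity supplied = (115 − 108)/0.045 = 155.555556.
Willingness to pay at q' = 155.555556: 239 − 0.02·155.555556 = 235.888889.
Δq = 2015.384615 − 155.555556 = 1859.829059; wedge = 235.888889 − 115 = 120.888889.
Welfare loss = ½ × 1859.829059 × 120.888889 = 112416.33.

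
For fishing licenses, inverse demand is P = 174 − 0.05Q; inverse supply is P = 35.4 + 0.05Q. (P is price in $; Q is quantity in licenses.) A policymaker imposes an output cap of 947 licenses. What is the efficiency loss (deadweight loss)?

Competitive equilibrium: 174 − 0.05Q = 35.4 + 0.05Q → Q* = 1386, P* = 104.7.
At Q = 947: demand price = 174 − 0.05·947 = 126.65; supply price = 35.4 + 0.05·947 = 82.75.
ΔQ = 1386 − 947 = 439; wedge = 126.65 − 82.75 = 43.9.
Deadweight loss = ½ × 439 × 43.9 = $9636.05.

$9636.05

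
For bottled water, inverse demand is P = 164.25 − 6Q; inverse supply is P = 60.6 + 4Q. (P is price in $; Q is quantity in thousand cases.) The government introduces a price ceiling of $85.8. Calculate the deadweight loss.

$82.62 thousand

Competitive equilibrium: 164.25 − 6Q = 60.6 + 4Q → Q* = 10.365, P* = 102.06.
At the ceiling P = 85.8, quantity supplied = (85.8 − 60.6)/4 = 6.3.
Willingness to pay at Q' = 6.3: 164.25 − 6·6.3 = 126.45.
ΔQ = 10.365 − 6.3 = 4.065; wedge = 126.45 − 85.8 = 40.65.
Deadweight loss = ½ × 4.065 × 40.65 = $82.62 thousand.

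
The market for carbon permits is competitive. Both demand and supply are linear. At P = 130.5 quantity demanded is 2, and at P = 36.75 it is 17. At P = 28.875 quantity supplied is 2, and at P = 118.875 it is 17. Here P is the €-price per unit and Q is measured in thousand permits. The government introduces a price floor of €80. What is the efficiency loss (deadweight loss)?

Demand slope = (36.75 − 130.5)/(17 − 2) = −6.25, so P = 143 − 6.25Q.
Supply slope = (118.875 − 28.875)/(17 − 2) = 6, so P = 16.875 + 6Q.
Competitive equilibrium: 143 − 6.25Q = 16.875 + 6Q → Q* = 10.2959, P* = 78.6505.
At the floor P = 80, quantity demanded = (143 − 80)/6.25 = 10.08.
Sellers' marginal cost at Q' = 10.08: 16.875 + 6·10.08 = 77.355.
ΔQ = 10.2959 − 10.08 = 0.2159; wedge = 80 − 77.355 = 2.645.
Welfare loss = ½ × 0.2159 × 2.645 = €0.29 thousand.

€0.29 thousand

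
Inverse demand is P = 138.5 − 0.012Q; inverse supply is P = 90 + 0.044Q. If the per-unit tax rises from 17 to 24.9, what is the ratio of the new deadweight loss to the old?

Competitive equilibrium: 138.5 − 0.012Q = 90 + 0.044Q → Q* = 866.0714, P* = 128.1071.
For a per-unit tax t: ΔQ = t/0.056, so DWL = ½·t·(t/0.056) = t²/0.112.
At t = 17: DWL = 2580.357. At t = 24.9: DWL = 5535.804.
Ratio = (24.9/17)² = 2.145.

2.145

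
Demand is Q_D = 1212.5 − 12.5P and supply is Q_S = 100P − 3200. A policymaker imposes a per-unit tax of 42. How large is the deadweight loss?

In inverse form: demand P = 97 − 0.08Q, supply P = 32 + 0.01Q.
Competitive equilibrium: 97 − 0.08Q = 32 + 0.01Q → Q* = 722.2222, P* = 39.2222.
With the tax, the buyer price exceeds the seller price by 42: (97 − 0.08Q) − (32 + 0.01Q) = 42 → Q' = 255.5556.
ΔQ = 722.2222 − 255.5556 = 466.6666; the wedge equals the tax, 42.
The triangle = ½ × 466.6666 × 42 = 9800.

9800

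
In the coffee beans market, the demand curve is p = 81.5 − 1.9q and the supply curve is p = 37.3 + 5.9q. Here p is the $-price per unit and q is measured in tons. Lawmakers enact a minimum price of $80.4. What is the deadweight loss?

Competitive equilibrium: 81.5 − 1.9q = 37.3 + 5.9q → q* = 5.6667, p* = 70.7333.
At the floor p = 80.4, quantity demanded = (81.5 − 80.4)/1.9 = 0.5789.
Sellers' marginal cost at q' = 0.5789: 37.3 + 5.9·0.5789 = 40.7155.
Δq = 5.6667 − 0.5789 = 5.0878; wedge = 80.4 − 40.7155 = 39.6845.
Welfare loss = ½ × 5.0878 × 39.6845 = $100.95.

$100.95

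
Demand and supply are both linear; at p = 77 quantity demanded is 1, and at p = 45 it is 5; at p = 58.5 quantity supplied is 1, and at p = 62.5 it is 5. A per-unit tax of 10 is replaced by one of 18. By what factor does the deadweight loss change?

3.24

Demand slope = (45 − 77)/(5 − 1) = −8, so p = 85 − 8q.
Supply slope = (62.5 − 58.5)/(5 − 1) = 1, so p = 57.5 + q.
Competitive equilibrium: 85 − 8q = 57.5 + q → q* = 3.0556, p* = 60.5556.
For a per-unit tax t: Δq = t/9, so DWL = ½·t·(t/9) = t²/18.
At t = 10: DWL = 5.556. At t = 18: DWL = 18.
Ratio = (18/10)² = 3.24.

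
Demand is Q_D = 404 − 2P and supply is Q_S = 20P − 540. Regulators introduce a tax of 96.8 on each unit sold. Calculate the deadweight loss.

In inverse form: demand P = 202 − 0.5Q, supply P = 27 + 0.05Q.
Competitive equilibrium: 202 − 0.5Q = 27 + 0.05Q → Q* = 318.1818, P* = 42.9091.
With the tax, the buyer price exceeds the seller price by 96.8: (202 − 0.5Q) − (27 + 0.05Q) = 96.8 → Q' = 142.1818.
ΔQ = 318.1818 − 142.1818 = 176; the wedge equals the tax, 96.8.
Deadweight loss = ½ × 176 × 96.8 = 8518.40.

8518.40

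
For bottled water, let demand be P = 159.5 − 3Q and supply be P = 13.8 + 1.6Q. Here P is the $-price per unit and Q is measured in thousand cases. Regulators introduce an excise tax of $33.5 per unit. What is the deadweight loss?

$121.98 thousand

Competitive equilibrium: 159.5 − 3Q = 13.8 + 1.6Q → Q* = 31.6739, P* = 64.4783.
With the tax, the buyer price exceeds the seller price by 33.5: (159.5 − 3Q) − (13.8 + 1.6Q) = 33.5 → Q' = 24.3913.
ΔQ = 31.6739 − 24.3913 = 7.2826; the wedge equals the tax, 33.5.
Welfare loss = ½ × 7.2826 × 33.5 = $121.98 thousand.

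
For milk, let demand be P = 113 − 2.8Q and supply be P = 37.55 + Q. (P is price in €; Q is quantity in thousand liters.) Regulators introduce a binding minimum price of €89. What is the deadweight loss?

Competitive equilibrium: 113 − 2.8Q = 37.55 + Q → Q* = 19.8553, P* = 57.4053.
At the floor P = 89, quantity demanded = (113 − 89)/2.8 = 8.5714.
Sellers' marginal cost at Q' = 8.5714: 37.55 + 1·8.5714 = 46.1214.
ΔQ = 19.8553 − 8.5714 = 11.2839; wedge = 89 − 46.1214 = 42.8786.
Deadweight loss = ½ × 11.2839 × 42.8786 = €241.92 thousand.

€241.92 thousand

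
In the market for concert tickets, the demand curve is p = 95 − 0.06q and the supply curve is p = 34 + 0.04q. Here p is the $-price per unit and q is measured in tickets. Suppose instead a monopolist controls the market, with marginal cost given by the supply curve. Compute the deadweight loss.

$2616.33

Competitive equilibrium: 95 − 0.06q = 34 + 0.04q → q* = 610, p* = 58.4.
Marginal revenue: MR = 95 − 0.12q. Set MR = MC: 95 − 0.12q = 34 + 0.04q → q_m = 381.25.
Price p_m = 95 − 0.06·381.25 = 72.125; MC(q_m) = 34 + 0.04·381.25 = 49.25.
Competitive q* = 610, so Δq = 228.75; wedge = 72.125 − 49.25 = 22.875.
Welfare loss = ½ × 228.75 × 22.875 = $2616.33.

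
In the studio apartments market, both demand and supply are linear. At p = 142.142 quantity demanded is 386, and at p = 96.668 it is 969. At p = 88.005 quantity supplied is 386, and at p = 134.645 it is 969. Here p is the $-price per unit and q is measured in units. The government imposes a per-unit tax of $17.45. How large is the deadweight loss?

$963.62

Demand slope = (96.668 − 142.142)/(969 − 386) = −0.078, so p = 172.25 − 0.078q.
Supply slope = (134.645 − 88.005)/(969 − 386) = 0.08, so p = 57.125 + 0.08q.
Competitive equilibrium: 172.25 − 0.078q = 57.125 + 0.08q → q* = 728.6392, p* = 115.4161.
With the tax, the buyer price exceeds the seller price by 17.45: (172.25 − 0.078q) − (57.125 + 0.08q) = 17.45 → q' = 618.1962.
Δq = 728.6392 − 618.1962 = 110.443; the wedge equals the tax, 17.45.
Welfare loss = ½ × 110.443 × 17.45 = $963.62.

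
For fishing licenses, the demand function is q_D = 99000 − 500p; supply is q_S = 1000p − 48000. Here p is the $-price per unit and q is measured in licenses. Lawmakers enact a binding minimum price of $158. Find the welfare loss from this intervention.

$1350000

In inverse form: demand p = 198 − 0.002q, supply p = 48 + 0.001q.
Competitive equilibrium: 198 − 0.002q = 48 + 0.001q → q* = 50000, p* = 98.
At the floor p = 158, quantity demanded = (198 − 158)/0.002 = 20000.
Sellers' marginal cost at q' = 20000: 48 + 0.001·20000 = 68.
Δq = 50000 − 20000 = 30000; wedge = 158 − 68 = 90.
DWL = ½ × 30000 × 90 = $1350000.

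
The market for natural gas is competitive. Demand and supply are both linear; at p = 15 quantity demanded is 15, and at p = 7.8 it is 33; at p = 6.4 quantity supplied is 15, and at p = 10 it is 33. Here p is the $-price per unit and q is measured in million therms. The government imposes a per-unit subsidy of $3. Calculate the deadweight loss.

Demand slope = (7.8 − 15)/(33 − 15) = −0.4, so p = 21 − 0.4q.
Supply slope = (10 − 6.4)/(33 − 15) = 0.2, so p = 3.4 + 0.2q.
Competitive equilibrium: 21 − 0.4q = 3.4 + 0.2q → q* = 29.3333, p* = 9.2667.
The subsidy lowers effective supply by 3: p = 0.4 + 0.2q.
New quantity: 21 − 0.4q = 0.4 + 0.2q → q' = 34.3333.
Overproduction Δq = 34.3333 − 29.3333 = 5; wedge = subsidy = 3.
The triangle = ½ × 5 × 3 = $7.50 million.

$7.50 million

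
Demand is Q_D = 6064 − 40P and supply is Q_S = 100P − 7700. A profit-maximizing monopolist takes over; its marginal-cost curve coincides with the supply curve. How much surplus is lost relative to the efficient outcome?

In inverse form: demand P = 151.6 − 0.025Q, supply P = 77 + 0.01Q.
Competitive equilibrium: 151.6 − 0.025Q = 77 + 0.01Q → Q* = 2131.42857, P* = 98.31429.
Marginal revenue: MR = 151.6 − 0.05Q. Set MR = MC: 151.6 − 0.05Q = 77 + 0.01Q → Q_m = 1243.33333.
Price P_m = 151.6 − 0.025·1243.33333 = 120.51667; MC(Q_m) = 77 + 0.01·1243.33333 = 89.43333.
Competitive Q* = 2131.42857, so ΔQ = 888.09524; wedge = 120.51667 − 89.43333 = 31.08334.
The triangle = ½ × 888.09524 × 31.08334 = 13802.48.

13802.48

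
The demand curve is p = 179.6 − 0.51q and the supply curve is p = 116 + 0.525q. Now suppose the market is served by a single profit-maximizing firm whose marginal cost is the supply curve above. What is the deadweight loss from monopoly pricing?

Competitive equilibrium: 179.6 − 0.51q = 116 + 0.525q → q* = 61.4493, p* = 148.2609.
Marginal revenue: MR = 179.6 − 1.02q. Set MR = MC: 179.6 − 1.02q = 116 + 0.525q → q_m = 41.165.
Price p_m = 179.6 − 0.51·41.165 = 158.6059; MC(q_m) = 116 + 0.525·41.165 = 137.6116.
Competitive q* = 61.4493, so Δq = 20.2843; wedge = 158.6059 − 137.6116 = 20.9943.
DWL = ½ × 20.2843 × 20.9943 = 212.93.

212.93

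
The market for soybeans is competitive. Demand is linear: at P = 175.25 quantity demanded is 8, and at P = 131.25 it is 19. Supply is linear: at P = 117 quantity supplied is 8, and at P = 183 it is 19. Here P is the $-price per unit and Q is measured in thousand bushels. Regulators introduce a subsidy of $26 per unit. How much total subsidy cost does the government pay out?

$427.05 thousand

Demand slope = (131.25 − 175.25)/(19 − 8) = −4, so P = 207.25 − 4Q.
Supply slope = (183 − 117)/(19 − 8) = 6, so P = 69 + 6Q.
Competitive equilibrium: 207.25 − 4Q = 69 + 6Q → Q* = 13.825, P* = 151.95.
The subsidy lowers effective supply by 26: P = 43 + 6Q.
New quantity: 207.25 − 4Q = 43 + 6Q → Q' = 16.425.
Total subsidy cost = 26 × 16.425 = $427.05 thousand.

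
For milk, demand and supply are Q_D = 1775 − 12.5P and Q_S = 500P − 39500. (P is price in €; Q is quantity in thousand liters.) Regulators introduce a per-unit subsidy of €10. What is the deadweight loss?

€609.76 thousand

In inverse form: demand P = 142 − 0.08Q, supply P = 79 + 0.002Q.
Competitive equilibrium: 142 − 0.08Q = 79 + 0.002Q → Q* = 768.2927, P* = 80.5366.
The subsidy lowers effective supply by 10: P = 69 + 0.002Q.
New quantity: 142 − 0.08Q = 69 + 0.002Q → Q' = 890.2439.
Overproduction ΔQ = 890.2439 − 768.2927 = 121.9512; wedge = subsidy = 10.
Welfare loss = ½ × 121.9512 × 10 = €609.76 thousand.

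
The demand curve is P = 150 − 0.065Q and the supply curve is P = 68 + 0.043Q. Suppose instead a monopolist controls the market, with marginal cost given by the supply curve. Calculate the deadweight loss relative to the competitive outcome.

4394.49

Competitive equilibrium: 150 − 0.065Q = 68 + 0.043Q → Q* = 759.25926, P* = 100.64815.
Marginal revenue: MR = 150 − 0.13Q. Set MR = MC: 150 − 0.13Q = 68 + 0.043Q → Q_m = 473.98844.
Price P_m = 150 − 0.065·473.98844 = 119.19075; MC(Q_m) = 68 + 0.043·473.98844 = 88.3815.
Competitive Q* = 759.25926, so ΔQ = 285.27082; wedge = 119.19075 − 88.3815 = 30.80925.
DWL = ½ × 285.27082 × 30.80925 = 4394.49.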